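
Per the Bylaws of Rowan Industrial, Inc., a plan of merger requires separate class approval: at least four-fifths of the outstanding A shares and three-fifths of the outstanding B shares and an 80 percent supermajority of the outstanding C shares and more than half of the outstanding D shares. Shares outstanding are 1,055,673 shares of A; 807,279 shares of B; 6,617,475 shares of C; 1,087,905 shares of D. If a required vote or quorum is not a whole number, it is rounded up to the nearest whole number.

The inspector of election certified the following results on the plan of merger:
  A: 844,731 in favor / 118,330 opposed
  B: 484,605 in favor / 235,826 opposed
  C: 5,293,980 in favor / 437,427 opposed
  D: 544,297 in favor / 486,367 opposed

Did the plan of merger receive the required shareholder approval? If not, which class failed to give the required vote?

A: 4/5 of 1055673 = 844538.40, rounded up to 844539; 844,539 required, 844,731 in favor — approved.
B: 3/5 of 807279 = 484367.40, rounded up to 484368; 484,368 required, 484,605 in favor — approved.
C: 4/5 of 6617475 = 5293980; 5,293,980 required, 5,293,980 in favor — approved.
D: a majority of 1087905 is 543953; 543,953 required, 544,297 in favor — approved.

Approved — every class gave the required vote.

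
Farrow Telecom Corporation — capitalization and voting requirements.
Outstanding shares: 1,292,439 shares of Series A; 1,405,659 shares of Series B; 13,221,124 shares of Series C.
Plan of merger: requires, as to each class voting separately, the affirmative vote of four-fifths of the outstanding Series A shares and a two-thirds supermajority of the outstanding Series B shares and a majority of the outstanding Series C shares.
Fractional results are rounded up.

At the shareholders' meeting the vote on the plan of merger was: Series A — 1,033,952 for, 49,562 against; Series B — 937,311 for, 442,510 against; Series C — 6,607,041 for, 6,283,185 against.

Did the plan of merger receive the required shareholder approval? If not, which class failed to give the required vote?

Series A: 4/5 of 1292439 = 1033951.20, rounded up to 1033952; 1,033,952 required, 1,033,952 in favor — approved.
Series B: 2/3 of 1405659 = 937106; 937,106 required, 937,311 in favor — approved.
Series C: a majority of 13221124 is 6610563; 6,610,563 required, 6,607,041 in favor — not approved.

Not approved — the Series C shares did not give the required vote.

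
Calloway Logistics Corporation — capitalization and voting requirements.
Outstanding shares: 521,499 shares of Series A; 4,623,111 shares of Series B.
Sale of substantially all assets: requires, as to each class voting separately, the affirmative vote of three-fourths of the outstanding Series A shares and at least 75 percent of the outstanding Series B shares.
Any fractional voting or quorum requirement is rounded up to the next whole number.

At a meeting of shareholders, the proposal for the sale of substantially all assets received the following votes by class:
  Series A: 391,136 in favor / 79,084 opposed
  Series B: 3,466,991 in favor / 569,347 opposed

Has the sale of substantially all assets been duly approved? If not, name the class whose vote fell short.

Not approved — the Series B shares did not give the required vote.

Series A: 3/4 of 521499 = 391124.25, rounded up to 391125; 391,125 required, 391,136 in favor — approved.
Series B: 3/4 of 4623111 = 3467333.25, rounded up to 3467334; 3,467,334 required, 3,466,991 in favor — not approved.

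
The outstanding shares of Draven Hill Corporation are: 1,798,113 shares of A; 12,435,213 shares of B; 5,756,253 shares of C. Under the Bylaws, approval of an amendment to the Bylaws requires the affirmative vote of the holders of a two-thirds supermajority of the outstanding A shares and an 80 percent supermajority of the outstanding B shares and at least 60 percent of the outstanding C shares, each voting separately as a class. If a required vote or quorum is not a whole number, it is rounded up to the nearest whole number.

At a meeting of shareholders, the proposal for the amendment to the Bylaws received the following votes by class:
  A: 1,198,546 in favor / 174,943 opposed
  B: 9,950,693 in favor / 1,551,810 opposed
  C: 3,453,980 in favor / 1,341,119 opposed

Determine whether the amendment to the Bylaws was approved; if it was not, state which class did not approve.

A: 2/3 of 1798113 = 1198742; 1,198,742 required, 1,198,546 in favor — not approved.
B: 4/5 of 12435213 = 9948170.40, rounded up to 9948171; 9,948,171 required, 9,950,693 in favor — approved.
C: 3/5 of 5756253 = 3453751.80, rounded up to 3453752; 3,453,752 required, 3,453,980 in favor — approved.

Not approved — the A shares did not give the required vote.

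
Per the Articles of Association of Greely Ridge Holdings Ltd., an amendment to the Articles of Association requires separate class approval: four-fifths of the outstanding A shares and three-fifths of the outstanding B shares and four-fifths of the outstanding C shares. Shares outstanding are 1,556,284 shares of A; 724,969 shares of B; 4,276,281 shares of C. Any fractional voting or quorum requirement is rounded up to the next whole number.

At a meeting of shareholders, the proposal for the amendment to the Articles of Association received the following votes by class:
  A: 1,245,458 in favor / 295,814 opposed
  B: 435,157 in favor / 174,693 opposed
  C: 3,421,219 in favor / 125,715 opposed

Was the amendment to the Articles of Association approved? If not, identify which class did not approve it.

A: 4/5 of 1556284 = 1245027.20, rounded up to 1245028; 1,245,028 required, 1,245,458 in favor — approved.
B: 3/5 of 724969 = 434981.40, rounded up to 434982; 434,982 required, 435,157 in favor — approved.
C: 4/5 of 4276281 = 3421024.80, rounded up to 3421025; 3,421,025 required, 3,421,219 in favor — approved.

Approved — every class gave the required vote.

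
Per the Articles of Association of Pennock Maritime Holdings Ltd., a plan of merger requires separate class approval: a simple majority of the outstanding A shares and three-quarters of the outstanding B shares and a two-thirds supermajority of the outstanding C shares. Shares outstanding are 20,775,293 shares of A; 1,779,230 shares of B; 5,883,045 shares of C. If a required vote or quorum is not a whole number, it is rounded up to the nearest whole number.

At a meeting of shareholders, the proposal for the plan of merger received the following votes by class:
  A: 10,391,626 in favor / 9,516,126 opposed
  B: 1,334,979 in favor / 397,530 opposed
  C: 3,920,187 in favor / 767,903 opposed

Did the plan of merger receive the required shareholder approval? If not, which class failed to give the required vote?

Not approved — the C shares did not give the required vote.

A: a majority of 20775293 is 10387647; 10,387,647 required, 10,391,626 in favor — approved.
B: 3/4 of 1779230 = 1334422.50, rounded up to 1334423; 1,334,423 required, 1,334,979 in favor — approved.
C: 2/3 of 5883045 = 3922030; 3,922,030 required, 3,920,187 in favor — not approved.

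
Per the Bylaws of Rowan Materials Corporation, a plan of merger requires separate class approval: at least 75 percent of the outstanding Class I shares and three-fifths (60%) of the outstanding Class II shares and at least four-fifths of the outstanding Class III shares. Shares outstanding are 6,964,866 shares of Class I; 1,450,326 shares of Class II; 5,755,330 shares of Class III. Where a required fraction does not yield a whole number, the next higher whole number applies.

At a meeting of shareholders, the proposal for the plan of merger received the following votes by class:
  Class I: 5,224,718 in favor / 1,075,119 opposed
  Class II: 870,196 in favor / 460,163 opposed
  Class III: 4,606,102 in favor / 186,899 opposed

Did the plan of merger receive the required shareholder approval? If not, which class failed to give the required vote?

Approved — every class gave the required vote.

Class I: 3/4 of 6964866 = 5223649.50, rounded up to 5223650; 5,223,650 required, 5,224,718 in favor — approved.
Class II: 3/5 of 1450326 = 870195.60, rounded up to 870196; 870,196 required, 870,196 in favor — approved.
Class III: 4/5 of 5755330 = 4604264; 4,604,264 required, 4,606,102 in favor — approved.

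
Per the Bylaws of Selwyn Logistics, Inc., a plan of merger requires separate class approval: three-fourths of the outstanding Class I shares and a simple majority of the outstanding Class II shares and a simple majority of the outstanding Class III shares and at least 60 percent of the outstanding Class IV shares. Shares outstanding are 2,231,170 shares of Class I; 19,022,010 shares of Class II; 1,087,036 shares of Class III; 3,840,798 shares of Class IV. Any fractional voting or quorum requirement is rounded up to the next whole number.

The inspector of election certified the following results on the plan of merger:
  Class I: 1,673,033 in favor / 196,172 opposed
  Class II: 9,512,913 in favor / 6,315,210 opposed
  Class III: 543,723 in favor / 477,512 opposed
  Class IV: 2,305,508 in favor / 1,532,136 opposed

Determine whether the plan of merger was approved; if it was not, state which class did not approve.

Class I: 3/4 of 2231170 = 1673377.50, rounded up to 1673378; 1,673,378 required, 1,673,033 in favor — not approved.
Class II: a majority of 19022010 is 9511006; 9,511,006 required, 9,512,913 in favor — approved.
Class III: a majority of 1087036 is 543519; 543,519 required, 543,723 in favor — approved.
Class IV: 3/5 of 3840798 = 2304478.80, rounded up to 2304479; 2,304,479 required, 2,305,508 in favor — approved.

Not approved — the Class I shares did not give the required vote.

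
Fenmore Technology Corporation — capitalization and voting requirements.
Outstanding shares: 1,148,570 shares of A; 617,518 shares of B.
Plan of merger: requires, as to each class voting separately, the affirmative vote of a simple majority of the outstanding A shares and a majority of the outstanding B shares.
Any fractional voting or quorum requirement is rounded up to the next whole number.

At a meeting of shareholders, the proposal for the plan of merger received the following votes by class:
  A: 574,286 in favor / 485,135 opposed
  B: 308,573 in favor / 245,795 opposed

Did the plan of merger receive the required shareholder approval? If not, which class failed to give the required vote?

A: a majority of 1148570 is 574286; 574,286 required, 574,286 in favor — approved.
B: a majority of 617518 is 308760; 308,760 required, 308,573 in favor — not approved.

Not approved — the B shares did not give the required vote.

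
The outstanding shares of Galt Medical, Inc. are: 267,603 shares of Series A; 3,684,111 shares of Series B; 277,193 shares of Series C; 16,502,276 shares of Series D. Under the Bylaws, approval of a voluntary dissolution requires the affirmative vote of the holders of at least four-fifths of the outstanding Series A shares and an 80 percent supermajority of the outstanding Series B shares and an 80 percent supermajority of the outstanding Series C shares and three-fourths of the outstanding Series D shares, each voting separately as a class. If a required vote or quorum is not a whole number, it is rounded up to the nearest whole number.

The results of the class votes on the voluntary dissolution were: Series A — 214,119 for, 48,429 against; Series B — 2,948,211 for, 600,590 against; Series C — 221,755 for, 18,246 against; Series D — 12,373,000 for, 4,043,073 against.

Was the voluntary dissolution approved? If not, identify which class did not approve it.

Not approved — the Series D shares did not give the required vote.

Series A: 4/5 of 267603 = 214082.40, rounded up to 214083; 214,083 required, 214,119 in favor — approved.
Series B: 4/5 of 3684111 = 2947288.80, rounded up to 2947289; 2,947,289 required, 2,948,211 in favor — approved.
Series C: 4/5 of 277193 = 221754.40, rounded up to 221755; 221,755 required, 221,755 in favor — approved.
Series D: 3/4 of 16502276 = 12376707; 12,376,707 required, 12,373,000 in favor — not approved.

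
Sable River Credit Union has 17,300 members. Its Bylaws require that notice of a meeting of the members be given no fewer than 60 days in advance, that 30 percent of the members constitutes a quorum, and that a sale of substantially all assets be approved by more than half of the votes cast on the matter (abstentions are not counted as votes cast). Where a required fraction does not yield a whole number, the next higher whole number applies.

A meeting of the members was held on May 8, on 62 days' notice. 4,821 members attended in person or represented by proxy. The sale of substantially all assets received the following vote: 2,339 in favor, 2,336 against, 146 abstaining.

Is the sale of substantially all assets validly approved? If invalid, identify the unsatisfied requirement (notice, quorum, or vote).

Notice: 62 days given; 60 required. Satisfied.
Quorum: 30% of 17,300 = 5,190; 4,821 present. Not satisfied.
Vote: requires a majority of the votes cast (4,821 − 146 abstaining = 4,675); a majority of 4675 is 2338, so 2,338 needed; 2,339 in favor. Satisfied.

Invalid — quorum requirement not satisfied.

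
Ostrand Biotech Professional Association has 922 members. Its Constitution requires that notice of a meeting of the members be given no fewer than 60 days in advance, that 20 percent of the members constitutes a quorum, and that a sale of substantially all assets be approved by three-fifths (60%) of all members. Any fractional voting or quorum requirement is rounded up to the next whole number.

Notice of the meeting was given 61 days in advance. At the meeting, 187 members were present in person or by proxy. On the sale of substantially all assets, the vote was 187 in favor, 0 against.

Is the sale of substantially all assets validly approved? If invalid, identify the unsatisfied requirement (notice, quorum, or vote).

Invalid — vote requirement not satisfied.

Notice: 61 days given; 60 required. Satisfied.
Quorum: 20% of 922 = 184.40, rounded up to 185; 187 present. Satisfied.
Vote: requires three-fifths of all members (922); 3/5 of 922 = 553.20, rounded up to 554, so 554 needed; 187 in favor. Not satisfied.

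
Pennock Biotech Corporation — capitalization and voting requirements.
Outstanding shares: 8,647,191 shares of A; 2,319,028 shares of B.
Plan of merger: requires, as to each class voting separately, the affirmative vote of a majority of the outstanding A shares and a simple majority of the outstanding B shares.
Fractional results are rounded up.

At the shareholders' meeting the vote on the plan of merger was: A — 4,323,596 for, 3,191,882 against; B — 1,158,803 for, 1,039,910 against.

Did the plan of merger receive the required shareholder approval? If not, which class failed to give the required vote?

A: a majority of 8647191 is 4323596; 4,323,596 required, 4,323,596 in favor — approved.
B: a majority of 2319028 is 1159515; 1,159,515 required, 1,158,803 in favor — not approved.

Not approved — the B shares did not give the required vote.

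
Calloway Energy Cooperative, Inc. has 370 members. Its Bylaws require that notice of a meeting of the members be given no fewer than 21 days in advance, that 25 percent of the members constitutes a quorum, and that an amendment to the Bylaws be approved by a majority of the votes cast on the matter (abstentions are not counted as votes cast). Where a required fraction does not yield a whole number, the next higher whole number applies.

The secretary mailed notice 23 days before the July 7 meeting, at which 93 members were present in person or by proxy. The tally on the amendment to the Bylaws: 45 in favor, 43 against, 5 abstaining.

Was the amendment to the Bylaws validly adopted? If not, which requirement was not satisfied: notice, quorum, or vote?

Valid — all requirements satisfied.

Notice: 23 days given; 21 required. Satisfied.
Quorum: 25% of 370 = 92.50, rounded up to 93; 93 present. Satisfied.
Vote: requires a majority of the votes cast (93 − 5 abstaining = 88); a majority of 88 is 45, so 45 needed; 45 in favor. Satisfied.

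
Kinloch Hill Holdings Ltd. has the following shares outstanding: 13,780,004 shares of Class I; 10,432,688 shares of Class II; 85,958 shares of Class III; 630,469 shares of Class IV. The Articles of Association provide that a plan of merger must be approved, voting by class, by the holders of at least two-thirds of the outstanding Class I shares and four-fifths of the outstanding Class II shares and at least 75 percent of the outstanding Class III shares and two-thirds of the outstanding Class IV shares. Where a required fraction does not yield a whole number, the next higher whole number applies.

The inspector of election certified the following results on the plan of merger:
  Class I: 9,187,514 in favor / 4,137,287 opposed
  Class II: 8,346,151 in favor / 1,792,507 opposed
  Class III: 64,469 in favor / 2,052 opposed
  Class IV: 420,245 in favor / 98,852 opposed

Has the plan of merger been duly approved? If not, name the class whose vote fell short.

Not approved — the Class IV shares did not give the required vote.

Class I: 2/3 of 13780004 = 9186669.33, rounded up to 9186670; 9,186,670 required, 9,187,514 in favor — approved.
Class II: 4/5 of 10432688 = 8346150.40, rounded up to 8346151; 8,346,151 required, 8,346,151 in favor — approved.
Class III: 3/4 of 85958 = 64468.50, rounded up to 64469; 64,469 required, 64,469 in favor — approved.
Class IV: 2/3 of 630469 = 420312.67, rounded up to 420313; 420,313 required, 420,245 in favor — not approved.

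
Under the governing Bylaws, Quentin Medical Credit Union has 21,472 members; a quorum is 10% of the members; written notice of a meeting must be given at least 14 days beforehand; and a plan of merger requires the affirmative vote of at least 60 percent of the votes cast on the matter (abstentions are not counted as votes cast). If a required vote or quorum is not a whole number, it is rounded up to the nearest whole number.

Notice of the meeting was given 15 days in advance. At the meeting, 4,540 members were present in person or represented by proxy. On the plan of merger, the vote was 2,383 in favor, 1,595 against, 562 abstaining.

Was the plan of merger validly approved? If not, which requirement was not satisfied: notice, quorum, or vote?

Notice: 15 days given; 14 required. Satisfied.
Quorum: 10% of 21,472 = 2,147.20, rounded up to 2,148; 4,540 present. Satisfied.
Vote: requires three-fifths of the votes cast (4,540 − 562 abstaining = 3,978); 3/5 of 3978 = 2386.80, rounded up to 2387, so 2,387 needed; 2,383 in favor. Not satisfied.

Invalid — vote requirement not satisfied.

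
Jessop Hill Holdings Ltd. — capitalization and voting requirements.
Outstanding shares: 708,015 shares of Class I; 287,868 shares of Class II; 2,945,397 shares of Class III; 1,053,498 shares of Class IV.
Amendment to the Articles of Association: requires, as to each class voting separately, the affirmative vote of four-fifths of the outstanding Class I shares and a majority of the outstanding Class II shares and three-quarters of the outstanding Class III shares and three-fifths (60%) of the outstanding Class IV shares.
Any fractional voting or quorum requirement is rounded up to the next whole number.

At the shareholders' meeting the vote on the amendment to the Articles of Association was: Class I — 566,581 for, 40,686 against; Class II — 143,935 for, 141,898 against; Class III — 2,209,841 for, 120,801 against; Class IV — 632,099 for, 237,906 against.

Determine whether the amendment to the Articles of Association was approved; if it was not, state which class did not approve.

Approved — every class gave the required vote.

Class I: 4/5 of 708015 = 566412; 566,412 required, 566,581 in favor — approved.
Class II: a majority of 287868 is 143935; 143,935 required, 143,935 in favor — approved.
Class III: 3/4 of 2945397 = 2209047.75, rounded up to 2209048; 2,209,048 required, 2,209,841 in favor — approved.
Class IV: 3/5 of 1053498 = 632098.80, rounded up to 632099; 632,099 required, 632,099 in favor — approved.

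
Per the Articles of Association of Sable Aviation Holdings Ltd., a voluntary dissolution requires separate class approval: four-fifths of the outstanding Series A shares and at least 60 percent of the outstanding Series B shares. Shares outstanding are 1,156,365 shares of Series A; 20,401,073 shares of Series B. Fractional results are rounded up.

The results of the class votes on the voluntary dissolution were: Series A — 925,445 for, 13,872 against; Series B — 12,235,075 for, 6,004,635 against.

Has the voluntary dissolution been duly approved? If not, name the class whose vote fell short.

Not approved — the Series B shares did not give the required vote.

Series A: 4/5 of 1156365 = 925092; 925,092 required, 925,445 in favor — approved.
Series B: 3/5 of 20401073 = 12240643.80, rounded up to 12240644; 12,240,644 required, 12,235,075 in favor — not approved.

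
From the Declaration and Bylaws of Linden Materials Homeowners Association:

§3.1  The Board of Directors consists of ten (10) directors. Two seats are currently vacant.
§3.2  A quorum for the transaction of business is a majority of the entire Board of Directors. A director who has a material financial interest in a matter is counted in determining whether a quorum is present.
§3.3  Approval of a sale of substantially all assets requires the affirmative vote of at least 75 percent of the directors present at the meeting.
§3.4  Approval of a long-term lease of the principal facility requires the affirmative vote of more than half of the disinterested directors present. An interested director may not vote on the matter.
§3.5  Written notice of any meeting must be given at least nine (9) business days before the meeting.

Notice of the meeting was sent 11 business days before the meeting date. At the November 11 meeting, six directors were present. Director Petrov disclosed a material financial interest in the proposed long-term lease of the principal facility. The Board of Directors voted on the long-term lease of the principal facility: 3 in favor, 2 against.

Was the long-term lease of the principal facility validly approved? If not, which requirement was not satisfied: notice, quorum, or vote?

Valid — all requirements satisfied.

Notice: 11 business days given; 9 required (11 ≥ 9). Satisfied.
Quorum: 6 present (interested directors count toward quorum); quorum is 6. Satisfied.
Vote: the long-term lease of the principal facility requires a majority of the disinterested directors present (6 − 1 = 5). A majority of 5 is 3, so 3 affirmative votes are needed; 3 voted in favor. Satisfied.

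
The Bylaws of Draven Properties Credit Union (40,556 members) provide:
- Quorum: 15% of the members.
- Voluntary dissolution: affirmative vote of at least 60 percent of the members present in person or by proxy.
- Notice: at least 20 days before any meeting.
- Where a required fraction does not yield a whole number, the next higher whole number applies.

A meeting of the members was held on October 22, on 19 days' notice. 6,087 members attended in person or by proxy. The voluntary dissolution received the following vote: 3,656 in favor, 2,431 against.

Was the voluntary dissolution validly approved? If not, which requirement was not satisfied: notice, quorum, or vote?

Invalid — notice requirement not satisfied.

Notice: 19 days given; 20 required. Not satisfied.
Quorum: 15% of 40,556 = 6,083.40, rounded up to 6,084; 6,087 present. Satisfied.
Vote: requires three-fifths of those present (6,087); 3/5 of 6087 = 3652.20, rounded up to 3653, so 3,653 needed; 3,656 in favor. Satisfied.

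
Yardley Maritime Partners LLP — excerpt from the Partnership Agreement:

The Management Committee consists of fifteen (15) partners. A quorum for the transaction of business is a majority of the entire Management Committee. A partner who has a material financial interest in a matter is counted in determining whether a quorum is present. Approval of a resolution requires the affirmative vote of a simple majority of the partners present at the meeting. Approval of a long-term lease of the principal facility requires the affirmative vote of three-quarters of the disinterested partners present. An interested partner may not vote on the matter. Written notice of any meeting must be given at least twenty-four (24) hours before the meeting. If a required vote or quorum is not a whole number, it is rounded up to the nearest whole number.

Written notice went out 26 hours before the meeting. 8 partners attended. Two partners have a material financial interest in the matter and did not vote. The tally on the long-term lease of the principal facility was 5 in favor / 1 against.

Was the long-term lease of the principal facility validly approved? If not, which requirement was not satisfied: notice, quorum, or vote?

Notice: 26 hours given; 24 required (26 ≥ 24). Satisfied.
Quorum: 8 present (interested partners count toward quorum); quorum is 8. Satisfied.
Vote: the long-term lease of the principal facility requires three-fourths of the disinterested partners present (8 − 2 = 6). 3/4 of 6 = 4.50, rounded up to 5, so 5 affirmative votes are needed; 5 voted in favor. Satisfied.

Valid — all requirements satisfied.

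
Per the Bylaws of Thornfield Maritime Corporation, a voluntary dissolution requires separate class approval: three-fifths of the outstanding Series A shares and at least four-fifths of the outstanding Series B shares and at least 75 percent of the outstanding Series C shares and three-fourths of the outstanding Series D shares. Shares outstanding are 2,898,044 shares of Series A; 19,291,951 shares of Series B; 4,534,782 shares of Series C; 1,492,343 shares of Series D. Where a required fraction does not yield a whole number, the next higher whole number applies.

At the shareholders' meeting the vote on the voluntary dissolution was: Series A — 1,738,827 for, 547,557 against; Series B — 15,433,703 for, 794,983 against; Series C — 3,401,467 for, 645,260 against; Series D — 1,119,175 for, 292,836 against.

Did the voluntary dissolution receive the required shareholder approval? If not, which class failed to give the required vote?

Series A: 3/5 of 2898044 = 1738826.40, rounded up to 1738827; 1,738,827 required, 1,738,827 in favor — approved.
Series B: 4/5 of 19291951 = 15433560.80, rounded up to 15433561; 15,433,561 required, 15,433,703 in favor — approved.
Series C: 3/4 of 4534782 = 3401086.50, rounded up to 3401087; 3,401,087 required, 3,401,467 in favor — approved.
Series D: 3/4 of 1492343 = 1119257.25, rounded up to 1119258; 1,119,258 required, 1,119,175 in favor — not approved.

Not approved — the Series D shares did not give the required vote.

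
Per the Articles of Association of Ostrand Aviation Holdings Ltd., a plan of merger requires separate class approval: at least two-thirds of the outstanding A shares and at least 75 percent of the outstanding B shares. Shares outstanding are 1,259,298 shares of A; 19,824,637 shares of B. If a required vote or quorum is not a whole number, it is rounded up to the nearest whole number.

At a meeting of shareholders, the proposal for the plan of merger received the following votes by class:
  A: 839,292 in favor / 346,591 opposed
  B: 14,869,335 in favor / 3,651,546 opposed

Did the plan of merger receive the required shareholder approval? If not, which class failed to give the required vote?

Not approved — the A shares did not give the required vote.

A: 2/3 of 1259298 = 839532; 839,532 required, 839,292 in favor — not approved.
B: 3/4 of 19824637 = 14868477.75, rounded up to 14868478; 14,868,478 required, 14,869,335 in favor — approved.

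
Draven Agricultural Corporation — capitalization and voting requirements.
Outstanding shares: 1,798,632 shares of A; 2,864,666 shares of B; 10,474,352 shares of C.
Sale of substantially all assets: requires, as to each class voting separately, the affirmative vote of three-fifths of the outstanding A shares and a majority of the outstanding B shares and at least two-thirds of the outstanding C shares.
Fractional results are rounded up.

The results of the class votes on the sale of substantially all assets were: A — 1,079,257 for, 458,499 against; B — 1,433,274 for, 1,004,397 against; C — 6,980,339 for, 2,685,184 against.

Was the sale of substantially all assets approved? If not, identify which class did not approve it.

A: 3/5 of 1798632 = 1079179.20, rounded up to 1079180; 1,079,180 required, 1,079,257 in favor — approved.
B: a majority of 2864666 is 1432334; 1,432,334 required, 1,433,274 in favor — approved.
C: 2/3 of 10474352 = 6982901.33, rounded up to 6982902; 6,982,902 required, 6,980,339 in favor — not approved.

Not approved — the C shares did not give the required vote.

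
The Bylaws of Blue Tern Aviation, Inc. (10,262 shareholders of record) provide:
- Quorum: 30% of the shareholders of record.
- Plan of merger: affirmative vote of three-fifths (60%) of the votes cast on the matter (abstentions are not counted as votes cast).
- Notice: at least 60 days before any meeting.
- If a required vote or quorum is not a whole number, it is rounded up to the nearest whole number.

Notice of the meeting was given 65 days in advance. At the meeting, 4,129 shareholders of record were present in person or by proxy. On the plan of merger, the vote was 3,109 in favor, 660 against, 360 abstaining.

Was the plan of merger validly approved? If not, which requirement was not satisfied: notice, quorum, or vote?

Notice: 65 days given; 60 required. Satisfied.
Quorum: 30% of 10,262 = 3,078.60, rounded up to 3,079; 4,129 present. Satisfied.
Vote: requires three-fifths of the votes cast (4,129 − 360 abstaining = 3,769); 3/5 of 3769 = 2261.40, rounded up to 2262, so 2,262 needed; 3,109 in favor. Satisfied.

Valid — all requirements satisfied.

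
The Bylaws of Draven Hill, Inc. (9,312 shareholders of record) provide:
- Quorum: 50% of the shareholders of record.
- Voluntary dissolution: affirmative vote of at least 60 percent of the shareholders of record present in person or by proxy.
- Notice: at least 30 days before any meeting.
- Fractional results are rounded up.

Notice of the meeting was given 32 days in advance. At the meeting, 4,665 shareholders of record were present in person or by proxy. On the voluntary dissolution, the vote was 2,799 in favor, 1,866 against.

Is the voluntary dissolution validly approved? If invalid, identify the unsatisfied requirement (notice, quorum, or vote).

Notice: 32 days given; 30 required. Satisfied.
Quorum: 50% of 9,312 = 4,656; 4,665 present. Satisfied.
Vote: requires three-fifths of those present (4,665); 3/5 of 4665 = 2799, so 2,799 needed; 2,799 in favor. Satisfied.

Valid — all requirements satisfied.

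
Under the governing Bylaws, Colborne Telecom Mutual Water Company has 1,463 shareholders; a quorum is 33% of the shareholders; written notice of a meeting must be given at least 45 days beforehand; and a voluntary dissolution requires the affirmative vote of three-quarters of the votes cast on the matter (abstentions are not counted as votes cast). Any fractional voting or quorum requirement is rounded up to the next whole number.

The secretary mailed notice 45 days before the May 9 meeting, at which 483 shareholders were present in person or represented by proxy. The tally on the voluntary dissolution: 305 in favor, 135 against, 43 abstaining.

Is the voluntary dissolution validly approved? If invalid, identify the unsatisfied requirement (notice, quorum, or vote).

Notice: 45 days given; 45 required. Satisfied.
Quorum: 33% of 1,463 = 482.79, rounded up to 483; 483 present. Satisfied.
Vote: requires three-fourths of the votes cast (483 − 43 abstaining = 440); 3/4 of 440 = 330, so 330 needed; 305 in favor. Not satisfied.

Invalid — vote requirement not satisfied.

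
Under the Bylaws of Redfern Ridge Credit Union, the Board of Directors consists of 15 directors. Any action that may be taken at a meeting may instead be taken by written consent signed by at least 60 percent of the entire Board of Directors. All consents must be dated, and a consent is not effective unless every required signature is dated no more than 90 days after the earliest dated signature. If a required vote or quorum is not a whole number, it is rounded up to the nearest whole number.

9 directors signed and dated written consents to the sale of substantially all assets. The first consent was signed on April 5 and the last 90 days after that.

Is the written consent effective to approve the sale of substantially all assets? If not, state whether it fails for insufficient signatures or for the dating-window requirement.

Effective — both the signature and dating-window requirements are satisfied.

Signatures required: at least 60 percent of 15 — 3/5 of 15 = 9, so 9 needed; 9 signed. Sufficient.
Dating window: the latest signature is 90 days after the earliest; the limit is 90 days. Within the window.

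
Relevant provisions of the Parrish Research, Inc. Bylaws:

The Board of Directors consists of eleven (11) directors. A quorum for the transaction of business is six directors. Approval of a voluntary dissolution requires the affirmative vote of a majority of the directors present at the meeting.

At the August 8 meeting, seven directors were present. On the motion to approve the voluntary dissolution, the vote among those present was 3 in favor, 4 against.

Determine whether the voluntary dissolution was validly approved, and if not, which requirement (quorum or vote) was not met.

Quorum: 7 present; quorum is 6. Satisfied.
Vote: the voluntary dissolution requires a majority of the directors present (7). A majority of 7 is 4, so 4 affirmative votes are needed; 3 voted in favor. Not satisfied.

Invalid — vote requirement not satisfied.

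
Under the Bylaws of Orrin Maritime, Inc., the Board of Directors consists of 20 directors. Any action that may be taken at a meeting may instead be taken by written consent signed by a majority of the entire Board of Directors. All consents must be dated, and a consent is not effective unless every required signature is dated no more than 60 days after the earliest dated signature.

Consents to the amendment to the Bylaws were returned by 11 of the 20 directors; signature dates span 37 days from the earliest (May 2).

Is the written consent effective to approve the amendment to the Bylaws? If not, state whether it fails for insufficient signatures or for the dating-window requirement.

Effective — both the signature and dating-window requirements are satisfied.

Signatures required: a majority of 20 — a majority of 20 is 11, so 11 needed; 11 signed. Sufficient.
Dating window: the latest signature is 37 days after the earliest; the limit is 60 days. Within the window.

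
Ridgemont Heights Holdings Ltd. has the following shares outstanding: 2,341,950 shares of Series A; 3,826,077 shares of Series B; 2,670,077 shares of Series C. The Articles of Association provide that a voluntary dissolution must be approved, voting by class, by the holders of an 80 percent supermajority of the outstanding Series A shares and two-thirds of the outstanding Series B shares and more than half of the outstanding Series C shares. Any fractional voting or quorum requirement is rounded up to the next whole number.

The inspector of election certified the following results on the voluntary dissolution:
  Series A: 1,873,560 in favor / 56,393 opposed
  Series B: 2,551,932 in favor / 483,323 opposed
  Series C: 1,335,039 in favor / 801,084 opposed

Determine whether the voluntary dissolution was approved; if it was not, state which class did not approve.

Approved — every class gave the required vote.

Series A: 4/5 of 2341950 = 1873560; 1,873,560 required, 1,873,560 in favor — approved.
Series B: 2/3 of 3826077 = 2550718; 2,550,718 required, 2,551,932 in favor — approved.
Series C: a majority of 2670077 is 1335039; 1,335,039 required, 1,335,039 in favor — approved.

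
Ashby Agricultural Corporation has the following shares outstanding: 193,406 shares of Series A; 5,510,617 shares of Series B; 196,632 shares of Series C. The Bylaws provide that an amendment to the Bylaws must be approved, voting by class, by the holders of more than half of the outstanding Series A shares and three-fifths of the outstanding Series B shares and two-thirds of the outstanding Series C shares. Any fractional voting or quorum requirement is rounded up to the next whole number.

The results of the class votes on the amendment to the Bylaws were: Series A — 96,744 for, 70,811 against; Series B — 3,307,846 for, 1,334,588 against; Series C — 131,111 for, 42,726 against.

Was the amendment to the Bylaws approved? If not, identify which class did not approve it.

Series A: a majority of 193406 is 96704; 96,704 required, 96,744 in favor — approved.
Series B: 3/5 of 5510617 = 3306370.20, rounded up to 3306371; 3,306,371 required, 3,307,846 in favor — approved.
Series C: 2/3 of 196632 = 131088; 131,088 required, 131,111 in favor — approved.

Approved — every class gave the required vote.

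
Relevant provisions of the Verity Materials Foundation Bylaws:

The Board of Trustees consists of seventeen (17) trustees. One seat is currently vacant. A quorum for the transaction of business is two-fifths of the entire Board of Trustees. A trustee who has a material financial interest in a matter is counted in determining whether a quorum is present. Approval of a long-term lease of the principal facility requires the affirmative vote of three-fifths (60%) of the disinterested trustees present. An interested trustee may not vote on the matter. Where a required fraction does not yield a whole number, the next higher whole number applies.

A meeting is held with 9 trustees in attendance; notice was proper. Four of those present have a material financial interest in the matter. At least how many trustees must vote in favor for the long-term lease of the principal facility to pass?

3

The long-term lease of the principal facility requires three-fifths of the disinterested trustees present (9 − 4 = 5).
3/5 of 5 = 3.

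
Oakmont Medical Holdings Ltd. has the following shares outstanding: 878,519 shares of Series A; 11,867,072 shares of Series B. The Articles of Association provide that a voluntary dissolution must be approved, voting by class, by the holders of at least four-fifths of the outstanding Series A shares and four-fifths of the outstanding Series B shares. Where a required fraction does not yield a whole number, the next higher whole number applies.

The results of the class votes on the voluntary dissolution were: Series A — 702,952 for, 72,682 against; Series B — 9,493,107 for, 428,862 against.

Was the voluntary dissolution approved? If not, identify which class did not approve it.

Series A: 4/5 of 878519 = 702815.20, rounded up to 702816; 702,816 required, 702,952 in favor — approved.
Series B: 4/5 of 11867072 = 9493657.60, rounded up to 9493658; 9,493,658 required, 9,493,107 in favor — not approved.

Not approved — the Series B shares did not give the required vote.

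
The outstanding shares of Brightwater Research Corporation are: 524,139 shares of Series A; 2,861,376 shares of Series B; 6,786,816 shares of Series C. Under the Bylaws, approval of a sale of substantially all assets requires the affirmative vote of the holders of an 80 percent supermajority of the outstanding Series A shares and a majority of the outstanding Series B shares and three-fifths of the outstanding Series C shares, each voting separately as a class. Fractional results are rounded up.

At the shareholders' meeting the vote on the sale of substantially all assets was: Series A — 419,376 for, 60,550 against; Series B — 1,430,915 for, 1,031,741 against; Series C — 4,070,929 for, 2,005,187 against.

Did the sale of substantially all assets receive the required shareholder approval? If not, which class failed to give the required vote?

Series A: 4/5 of 524139 = 419311.20, rounded up to 419312; 419,312 required, 419,376 in favor — approved.
Series B: a majority of 2861376 is 1430689; 1,430,689 required, 1,430,915 in favor — approved.
Series C: 3/5 of 6786816 = 4072089.60, rounded up to 4072090; 4,072,090 required, 4,070,929 in favor — not approved.

Not approved — the Series C shares did not give the required vote.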